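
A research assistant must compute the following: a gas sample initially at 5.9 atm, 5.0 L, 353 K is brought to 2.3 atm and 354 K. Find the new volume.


P1V1/T1 = P2V2/T2
V2 = P1V1T2/(T1P2)
= 5.9×5.0×354/(353×2.3)
= 12.862 L

12.862 L


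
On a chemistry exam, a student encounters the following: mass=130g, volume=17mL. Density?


ρ = mass/volume
= 130/17
= 7.647 g/mL

7.647 g/mL


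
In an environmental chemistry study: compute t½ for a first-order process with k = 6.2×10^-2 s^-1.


t½ = ln2/k = 0.693147/(6.2×10^-2 s^-1)
= 11.18 s

11.18 s


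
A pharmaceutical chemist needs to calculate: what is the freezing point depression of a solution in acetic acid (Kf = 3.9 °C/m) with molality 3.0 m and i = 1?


ΔTf = Kf × m × i
= 3.9 × 3.0 × 1
= 11.7 °C

11.7 °C


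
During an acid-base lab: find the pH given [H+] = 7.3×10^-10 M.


pH = -log10([H+]) = -log10(7.3×10^-10)
= 10 - log10(7.3)
= 10 - 0.86
= 9.14

9.14


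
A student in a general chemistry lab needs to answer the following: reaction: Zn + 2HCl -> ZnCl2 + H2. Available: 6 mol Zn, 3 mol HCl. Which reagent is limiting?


Mole ratio available / coefficient:
  Zn: 6/1 = 6.000
  HCl: 3/2 = 1.500
Smaller ratio is limiting.

HCl


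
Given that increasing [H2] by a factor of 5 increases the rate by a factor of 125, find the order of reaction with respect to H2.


rate ∝ [H2]^n
5^n = 125 → n = 3
Order in H2: 3

3


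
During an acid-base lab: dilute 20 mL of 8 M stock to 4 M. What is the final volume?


C1V1 = C2V2
8 × 20 = 4 × V2
V2 = 160/4 = 40.0 mL

40.0 mL


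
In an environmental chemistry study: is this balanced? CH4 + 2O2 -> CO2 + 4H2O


Equation: CH4 + 2O2 -> CO2 + 4H2O
Check atoms: C: 1=1, H: 4≠8, O: 4≠6
Not balanced

No, not balanced


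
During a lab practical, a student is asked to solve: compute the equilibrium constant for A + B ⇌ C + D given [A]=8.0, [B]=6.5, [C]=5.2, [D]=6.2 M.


Kc = [C][D]/([A][B])
= (5.2^1 × 6.2^1)/(8.0^1 × 6.5^1)
= 32.24/52
= 0.6200

0.6200


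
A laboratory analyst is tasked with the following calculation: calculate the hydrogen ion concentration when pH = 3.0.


[H+] = 10^(-pH) = 10^(-3.0)
= 1.0×10^-3 M

1.0×10^-3 M


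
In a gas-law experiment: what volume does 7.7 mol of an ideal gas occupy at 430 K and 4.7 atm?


PV = nRT  (R = 0.08206 L·atm/(mol·K))
V = nRT/P = 7.7×0.08206×430/4.7
= 57.809 L

57.809 L


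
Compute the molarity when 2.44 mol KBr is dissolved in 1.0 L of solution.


M = n/V = 2.44/1.0 = 2.440 mol/L

2.440 M


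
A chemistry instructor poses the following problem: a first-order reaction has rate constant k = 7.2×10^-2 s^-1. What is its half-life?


t½ = ln2/k = 0.693147/(7.2×10^-2 s^-1)
= 9.627 s

9.627 s


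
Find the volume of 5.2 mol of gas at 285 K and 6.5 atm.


PV = nRT  (R = 0.08206 L·atm/(mol·K))
V = nRT/P = 5.2×0.08206×285/6.5
= 18.71 L

18.71 L


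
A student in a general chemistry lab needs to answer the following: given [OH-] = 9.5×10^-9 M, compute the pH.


pOH = -log10([OH-]) = -log10(9.5×10^-9)
= 9 - log10(9.5) = 8.02
pH = 14 - pOH = 14 - 8.02 = 5.98

5.98


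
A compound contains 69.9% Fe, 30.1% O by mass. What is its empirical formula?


Assume 100 g sample. Moles of each element:
  Fe: 69.9/55.85 = 1.252 mol
  O: 30.1/16.0 = 1.881 mol
Divide by smallest (1.252):
  Fe: 1.252/1.252 = 1.0
  O: 1.881/1.252 = 1.5
Multiply all ratios by 2 to obtain whole numbers.
Empirical formula: Fe2O3

Fe2O3


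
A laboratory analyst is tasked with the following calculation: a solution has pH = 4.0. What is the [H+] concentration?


[H+] = 10^(-pH) = 10^(-4.0)
= 1.0×10^-4 M

1.0×10^-4 M


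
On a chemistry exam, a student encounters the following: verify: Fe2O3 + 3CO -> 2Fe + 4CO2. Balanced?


Equation: Fe2O3 + 3CO -> 2Fe + 4CO2
Check atoms: C: 3≠4, Fe: 2=2, O: 6≠8
Not balanced

No, not balanced


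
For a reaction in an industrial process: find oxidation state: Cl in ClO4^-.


x + 4(-2) = -1, so x = +7
Oxidation number: +7

+7


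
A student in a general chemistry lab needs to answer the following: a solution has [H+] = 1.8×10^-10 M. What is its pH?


pH = -log10([H+]) = -log10(1.8×10^-10)
= 10 - log10(1.8)
= 10 - 0.26
= 9.74

9.74


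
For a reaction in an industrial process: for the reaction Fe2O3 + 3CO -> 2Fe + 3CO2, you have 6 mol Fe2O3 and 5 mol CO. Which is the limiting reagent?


Mole ratio available / coefficient:
  Fe2O3: 6/1 = 6.000
  CO: 5/3 = 1.667
Smaller ratio is limiting.

CO


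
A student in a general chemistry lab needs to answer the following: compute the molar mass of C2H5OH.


M(C2H5OH) = 2×12.01 + 6×1.008 + 1×16.0
= 24.02 + 6.05 + 16.0
= 46.07 g/mol

46.07 g/mol


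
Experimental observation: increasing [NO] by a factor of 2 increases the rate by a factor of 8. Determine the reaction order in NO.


rate ∝ [NO]^n
2^n = 8 → n = 3
Order in NO: 3

3


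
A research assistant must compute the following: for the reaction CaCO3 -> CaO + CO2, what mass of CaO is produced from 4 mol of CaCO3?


Mole ratio CaO:CaCO3 = 1:1
n(CaO) = 4 × 1/1 = 4.000 mol
mass = 4.000 × 56.08 = 224.32 g

224.32 g


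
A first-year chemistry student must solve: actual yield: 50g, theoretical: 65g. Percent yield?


% yield = actual/theoretical × 100
= 50/65 × 100
= 76.92%

76.92%


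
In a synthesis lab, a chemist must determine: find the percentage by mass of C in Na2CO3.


M(Na2CO3) = 2×22.99 + 1×12.01 + 3×16.0 = 105.99 g/mol
Mass of C = 1 × 12.01 = 12.01 g/mol
% C = 12.01/105.99 × 100 = 11.33%

11.33%


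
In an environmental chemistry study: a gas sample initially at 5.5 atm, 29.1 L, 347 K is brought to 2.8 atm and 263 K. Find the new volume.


P1V1/T1 = P2V2/T2
V2 = P1V1T2/(T1P2)
= 5.5×29.1×263/(347×2.8)
= 43.324 L

43.324 L


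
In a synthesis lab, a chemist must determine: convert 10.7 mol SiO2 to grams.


M(SiO2) = 60.09 g/mol
mass = n × M = 10.7 × 60.09 = 642.96 g

642.96 g


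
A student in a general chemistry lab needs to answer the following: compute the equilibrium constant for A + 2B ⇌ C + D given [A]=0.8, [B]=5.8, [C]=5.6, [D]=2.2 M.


Kc = [C][D]/([A][B]^2)
= (5.6^1 × 2.2^1)/(0.8^1 × 5.8^2)
= 12.32/26.912
= 0.4578

0.4578


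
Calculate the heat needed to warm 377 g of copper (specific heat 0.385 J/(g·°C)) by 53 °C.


q = mcΔT = 377 × 0.385 × 53
= 7692.69 J

7692.69 J


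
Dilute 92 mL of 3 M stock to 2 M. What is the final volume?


C1V1 = C2V2
3 × 92 = 2 × V2
V2 = 276/2 = 138.0 mL

138.0 mL


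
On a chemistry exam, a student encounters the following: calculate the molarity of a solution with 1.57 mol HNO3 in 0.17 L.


M = n/V = 1.57/0.17 = 9.235 mol/L

9.235 M


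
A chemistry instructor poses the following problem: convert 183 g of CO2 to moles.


M(CO2) = 44.01 g/mol
n = mass/M = 183/44.01 = 4.1581 mol

4.1581 mol


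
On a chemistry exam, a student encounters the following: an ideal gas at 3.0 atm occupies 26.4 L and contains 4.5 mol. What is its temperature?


PV = nRT  (R = 0.08206 L·atm/(mol·K))
T = PV/(nR) = 3.0×26.4/(4.5×0.08206)
= 79.20/0.369270
= 214.48 K

214.48 K


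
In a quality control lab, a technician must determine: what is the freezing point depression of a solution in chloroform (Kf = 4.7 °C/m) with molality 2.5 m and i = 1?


ΔTf = Kf × m × i
= 4.7 × 2.5 × 1
= 11.75 °C

11.75 °C


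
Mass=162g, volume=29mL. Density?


ρ = mass/volume
= 162/29
= 5.586 g/mL

5.586 g/mL


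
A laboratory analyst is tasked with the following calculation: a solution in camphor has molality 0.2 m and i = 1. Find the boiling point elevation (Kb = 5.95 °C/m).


ΔTb = Kb × m × i
= 5.95 × 0.2 × 1
= 1.19 °C

1.19 °C


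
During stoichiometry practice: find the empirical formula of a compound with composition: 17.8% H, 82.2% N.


Assume 100 g sample. Moles of each element:
  H: 17.8/1.008 = 17.659 mol
  N: 82.2/14.01 = 5.867 mol
Divide by smallest (5.867):
  H: 17.659/5.867 = 3.01
  N: 5.867/5.867 = 1.0
Empirical formula: NH3

NH3


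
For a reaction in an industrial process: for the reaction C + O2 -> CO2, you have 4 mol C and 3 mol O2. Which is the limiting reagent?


Mole ratio available / coefficient:
  C: 4/1 = 4.000
  O2: 3/1 = 3.000
Smaller ratio is limiting.

O2


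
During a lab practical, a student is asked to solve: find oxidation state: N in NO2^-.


x + 2(-2) = -1, so x = +3
Oxidation number: +3

+3


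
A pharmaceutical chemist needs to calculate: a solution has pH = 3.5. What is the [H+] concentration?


[H+] = 10^(-pH) = 10^(-3.5)
= 3.16×10^-4 M

3.16×10^-4 M


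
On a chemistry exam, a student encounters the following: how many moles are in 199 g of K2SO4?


M(K2SO4) = 174.27 g/mol
n = mass/M = 199/174.27 = 1.1419 mol

1.1419 mol


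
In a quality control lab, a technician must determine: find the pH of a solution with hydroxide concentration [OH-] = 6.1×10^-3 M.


pOH = -log10([OH-]) = -log10(6.1×10^-3)
= 3 - log10(6.1) = 2.21
pH = 14 - pOH = 14 - 2.21 = 11.79

11.79


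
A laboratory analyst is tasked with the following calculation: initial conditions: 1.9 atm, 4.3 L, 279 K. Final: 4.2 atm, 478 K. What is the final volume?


P1V1/T1 = P2V2/T2
V2 = P1V1T2/(T1P2)
= 1.9×4.3×478/(279×4.2)
= 3.333 L

3.333 L


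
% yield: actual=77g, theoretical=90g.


% yield = actual/theoretical × 100
= 77/90 × 100
= 85.56%

85.56%


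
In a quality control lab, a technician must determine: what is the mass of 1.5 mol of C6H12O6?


M(C6H12O6) = 180.16 g/mol
mass = n × M = 1.5 × 180.16 = 270.24 g

270.24 g


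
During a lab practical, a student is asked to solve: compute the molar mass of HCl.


M(HCl) = 1×1.008 + 1×35.45
= 1.01 + 35.45
= 36.46 g/mol

36.46 g/mol


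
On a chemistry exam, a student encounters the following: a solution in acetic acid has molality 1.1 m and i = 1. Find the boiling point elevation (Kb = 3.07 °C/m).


ΔTb = Kb × m × i
= 3.07 × 1.1 × 1
= 3.377 °C

3.377 °C


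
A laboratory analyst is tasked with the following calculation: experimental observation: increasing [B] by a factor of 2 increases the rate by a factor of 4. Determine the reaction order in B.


rate ∝ [B]^n
2^n = 4 → n = 2
Order in B: 2

2


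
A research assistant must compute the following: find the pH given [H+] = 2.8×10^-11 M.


pH = -log10([H+]) = -log10(2.8×10^-11)
= 11 - log10(2.8)
= 11 - 0.45
= 10.55

10.55


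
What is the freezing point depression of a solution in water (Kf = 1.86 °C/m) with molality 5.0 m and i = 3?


ΔTf = Kf × m × i
= 1.86 × 5.0 × 3
= 27.9 °C

27.9 °C


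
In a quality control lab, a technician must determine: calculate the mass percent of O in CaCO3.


M(CaCO3) = 1×40.08 + 1×12.01 + 3×16.0 = 100.09 g/mol
Mass of O = 3 × 16.0 = 48.00 g/mol
% O = 48.00/100.09 × 100 = 47.96%

47.96%


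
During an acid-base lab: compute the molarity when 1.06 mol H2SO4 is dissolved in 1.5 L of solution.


M = n/V = 1.06/1.5 = 0.707 mol/L

0.707 M


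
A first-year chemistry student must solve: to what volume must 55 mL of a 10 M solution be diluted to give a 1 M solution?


C1V1 = C2V2
10 × 55 = 1 × V2
V2 = 550/1 = 550.0 mL

550.0 mL


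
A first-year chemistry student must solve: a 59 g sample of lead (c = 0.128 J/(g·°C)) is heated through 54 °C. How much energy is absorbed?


q = mcΔT = 59 × 0.128 × 54
= 407.81 J

407.81 J


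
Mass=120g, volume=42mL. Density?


ρ = mass/volume
= 120/42
= 2.857 g/mL

2.857 g/mL


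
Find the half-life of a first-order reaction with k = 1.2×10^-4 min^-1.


t½ = ln2/k = 0.693147/(1.2×10^-4 min^-1)
= 5776 min

5776 min


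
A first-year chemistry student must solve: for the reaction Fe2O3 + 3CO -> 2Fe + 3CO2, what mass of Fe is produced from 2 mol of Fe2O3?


Mole ratio Fe:Fe2O3 = 2:1
n(Fe) = 2 × 2/1 = 4.000 mol
mass = 4.000 × 55.85 = 223.4 g

223.4 g


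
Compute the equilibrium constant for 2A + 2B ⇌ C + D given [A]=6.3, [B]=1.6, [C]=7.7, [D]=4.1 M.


Kc = [C][D]/([A]^2[B]^2)
= (7.7^1 × 4.1^1)/(6.3^2 × 1.6^2)
= 31.57/101.6064
= 0.3107

0.3107


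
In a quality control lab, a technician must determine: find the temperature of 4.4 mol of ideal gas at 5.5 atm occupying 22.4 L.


PV = nRT  (R = 0.08206 L·atm/(mol·K))
T = PV/(nR) = 5.5×22.4/(4.4×0.08206)
= 123.20/0.361064
= 341.21 K

341.21 K


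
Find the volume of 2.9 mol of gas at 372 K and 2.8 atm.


PV = nRT  (R = 0.08206 L·atm/(mol·K))
V = nRT/P = 2.9×0.08206×372/2.8
= 31.617 L

31.617 L


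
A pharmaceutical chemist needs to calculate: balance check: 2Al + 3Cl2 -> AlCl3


Equation: 2Al + 3Cl2 -> AlCl3
Check atoms: Al: 2≠1, Cl: 6≠3
Not balanced

No, not balanced


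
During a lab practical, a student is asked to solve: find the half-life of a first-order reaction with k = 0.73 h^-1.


t½ = ln2/k = 0.693147/(0.73 h^-1)
= 0.9495 h

0.9495 h


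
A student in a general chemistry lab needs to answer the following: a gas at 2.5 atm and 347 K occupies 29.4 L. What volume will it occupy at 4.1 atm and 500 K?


P1V1/T1 = P2V2/T2
V2 = P1V1T2/(T1P2)
= 2.5×29.4×500/(347×4.1)
= 25.831 L

25.831 L


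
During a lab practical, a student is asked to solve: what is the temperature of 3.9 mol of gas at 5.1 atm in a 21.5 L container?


PV = nRT  (R = 0.08206 L·atm/(mol·K))
T = PV/(nR) = 5.1×21.5/(3.9×0.08206)
= 109.65/0.320034
= 342.62 K

342.62 K


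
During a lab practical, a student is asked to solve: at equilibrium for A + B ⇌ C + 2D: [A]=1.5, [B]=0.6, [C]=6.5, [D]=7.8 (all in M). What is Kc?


Kc = [C][D]^2/([A][B])
= (6.5^1 × 7.8^2)/(1.5^1 × 0.6^1)
= 395.46/0.9
= 439.4

439.4


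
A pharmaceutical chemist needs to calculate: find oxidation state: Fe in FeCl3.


x + 3(-1) = 0, so x = +3
Oxidation number: +3

+3


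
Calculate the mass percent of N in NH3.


M(NH3) = 1×14.01 + 3×1.008 = 17.034 g/mol
Mass of N = 1 × 14.01 = 14.01 g/mol
% N = 14.01/17.034 × 100 = 82.25%

82.25%


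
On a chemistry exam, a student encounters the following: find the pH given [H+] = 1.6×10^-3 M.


pH = -log10([H+]) = -log10(1.6×10^-3)
= 3 - log10(1.6)
= 3 - 0.2
= 2.8

2.8


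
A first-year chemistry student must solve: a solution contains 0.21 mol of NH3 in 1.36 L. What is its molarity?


M = n/V = 0.21/1.36 = 0.154 mol/L

0.154 M


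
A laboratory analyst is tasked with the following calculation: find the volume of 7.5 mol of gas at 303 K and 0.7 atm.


PV = nRT  (R = 0.08206 L·atm/(mol·K))
V = nRT/P = 7.5×0.08206×303/0.7
= 266.402 L

266.402 L


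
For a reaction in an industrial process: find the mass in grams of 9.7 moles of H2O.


M(H2O) = 18.02 g/mol
mass = n × M = 9.7 × 18.02 = 174.79 g

174.79 g


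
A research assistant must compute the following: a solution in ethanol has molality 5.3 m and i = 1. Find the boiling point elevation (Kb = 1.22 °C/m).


ΔTb = Kb × m × i
= 1.22 × 5.3 × 1
= 6.466 °C

6.466 °C


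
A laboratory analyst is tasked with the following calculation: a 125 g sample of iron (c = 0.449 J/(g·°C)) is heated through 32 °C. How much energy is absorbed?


q = mcΔT = 125 × 0.449 × 32
= 1796.00 J

1796.00 J


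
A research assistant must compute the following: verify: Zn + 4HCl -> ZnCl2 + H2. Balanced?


Equation: Zn + 4HCl -> ZnCl2 + H2
Check atoms: Cl: 4≠2, H: 4≠2, Zn: 1=1
Not balanced

No, not balanced


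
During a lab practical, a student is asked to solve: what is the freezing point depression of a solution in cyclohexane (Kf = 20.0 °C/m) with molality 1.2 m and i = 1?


ΔTf = Kf × m × i
= 20.0 × 1.2 × 1
= 24.0 °C

24.0 °C


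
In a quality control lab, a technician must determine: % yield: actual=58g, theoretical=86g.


% yield = actual/theoretical × 100
= 58/86 × 100
= 67.44%

67.44%


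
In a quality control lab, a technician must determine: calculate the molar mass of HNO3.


M(HNO3) = 1×1.008 + 1×14.01 + 3×16.0
= 1.01 + 14.01 + 48.0
= 63.02 g/mol

63.02 g/mol


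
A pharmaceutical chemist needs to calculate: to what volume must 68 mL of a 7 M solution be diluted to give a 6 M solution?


C1V1 = C2V2
7 × 68 = 6 × V2
V2 = 476/6 = 79.33 mL

79.33 mL


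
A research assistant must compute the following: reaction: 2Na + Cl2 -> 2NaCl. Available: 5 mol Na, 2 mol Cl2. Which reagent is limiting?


Mole ratio available / coefficient:
  Na: 5/2 = 2.500
  Cl2: 2/1 = 2.000
Smaller ratio is limiting.

Cl2


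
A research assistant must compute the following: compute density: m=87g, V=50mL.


ρ = mass/volume
= 87/50
= 1.74 g/mL

1.74 g/mL


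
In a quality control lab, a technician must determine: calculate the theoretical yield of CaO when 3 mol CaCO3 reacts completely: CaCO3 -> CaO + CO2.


Mole ratio CaO:CaCO3 = 1:1
n(CaO) = 3 × 1/1 = 3.000 mol
mass = 3.000 × 56.08 = 168.24 g

168.24 g


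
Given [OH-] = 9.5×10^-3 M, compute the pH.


pOH = -log10([OH-]) = -log10(9.5×10^-3)
= 3 - log10(9.5) = 2.02
pH = 14 - pOH = 14 - 2.02 = 11.98

11.98


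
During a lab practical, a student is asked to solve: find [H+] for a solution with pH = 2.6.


[H+] = 10^(-pH) = 10^(-2.6)
= 2.51×10^-3 M

2.51×10^-3 M


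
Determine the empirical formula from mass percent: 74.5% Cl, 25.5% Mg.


Assume 100 g sample. Moles of each element:
  Cl: 74.5/35.45 = 2.102 mol
  Mg: 25.5/24.31 = 1.049 mol
Divide by smallest (1.049):
  Cl: 2.102/1.049 = 2.0
  Mg: 1.049/1.049 = 1.0
Empirical formula: MgCl2

MgCl2


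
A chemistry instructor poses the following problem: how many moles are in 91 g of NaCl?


M(NaCl) = 58.44 g/mol
n = mass/M = 91/58.44 = 1.5572 mol

1.5572 mol


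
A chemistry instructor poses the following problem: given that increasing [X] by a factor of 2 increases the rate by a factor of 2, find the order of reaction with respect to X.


rate ∝ [X]^n
2^n = 2 → n = 1
Order in X: 1

1


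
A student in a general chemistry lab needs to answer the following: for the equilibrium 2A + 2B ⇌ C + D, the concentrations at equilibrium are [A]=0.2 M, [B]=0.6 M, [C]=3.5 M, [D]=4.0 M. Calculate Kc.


Kc = [C][D]/([A]^2[B]^2)
= (3.5^1 × 4.0^1)/(0.2^2 × 0.6^2)
= 14/0.0144
= 972.2

972.2


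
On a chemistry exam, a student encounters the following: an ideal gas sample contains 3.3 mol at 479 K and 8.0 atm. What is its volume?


PV = nRT  (R = 0.08206 L·atm/(mol·K))
V = nRT/P = 3.3×0.08206×479/8.0
= 16.214 L

16.214 L


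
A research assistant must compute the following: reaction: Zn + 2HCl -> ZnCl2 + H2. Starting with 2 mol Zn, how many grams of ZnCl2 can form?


Mole ratio ZnCl2:Zn = 1:1
n(ZnCl2) = 2 × 1/1 = 2.000 mol
mass = 2.000 × 136.28 = 272.56 g

272.56 g


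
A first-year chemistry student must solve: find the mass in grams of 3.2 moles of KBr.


M(KBr) = 119.0 g/mol
mass = n × M = 3.2 × 119.0 = 380.80 g

380.80 g


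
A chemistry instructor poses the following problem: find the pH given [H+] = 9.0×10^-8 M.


pH = -log10([H+]) = -log10(9.0×10^-8)
= 8 - log10(9.0)
= 8 - 0.95
= 7.05

7.05


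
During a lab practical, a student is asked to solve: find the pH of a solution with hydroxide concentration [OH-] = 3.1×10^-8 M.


pOH = -log10([OH-]) = -log10(3.1×10^-8)
= 8 - log10(3.1) = 7.51
pH = 14 - pOH = 14 - 7.51 = 6.49

6.49


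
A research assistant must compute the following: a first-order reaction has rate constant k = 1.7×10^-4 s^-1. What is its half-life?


t½ = ln2/k = 0.693147/(1.7×10^-4 s^-1)
= 4077 s

4077 s


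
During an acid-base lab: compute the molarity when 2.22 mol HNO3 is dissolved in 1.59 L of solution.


M = n/V = 2.22/1.59 = 1.396 mol/L

1.396 M


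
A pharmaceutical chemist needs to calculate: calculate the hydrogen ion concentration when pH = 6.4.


[H+] = 10^(-pH) = 10^(-6.4)
= 3.98×10^-7 M

3.98×10^-7 M


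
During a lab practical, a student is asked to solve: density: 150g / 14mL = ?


ρ = mass/volume
= 150/14
= 10.714 g/mL

10.714 g/mL


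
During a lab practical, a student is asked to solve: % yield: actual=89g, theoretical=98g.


% yield = actual/theoretical × 100
= 89/98 × 100
= 90.82%

90.82%


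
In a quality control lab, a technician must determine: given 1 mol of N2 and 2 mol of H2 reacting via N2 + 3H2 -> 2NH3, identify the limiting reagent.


Mole ratio available / coefficient:
  N2: 1/1 = 1.000
  H2: 2/3 = 0.667
Smaller ratio is limiting.

H2


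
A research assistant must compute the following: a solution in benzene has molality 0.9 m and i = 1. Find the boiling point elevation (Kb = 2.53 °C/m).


ΔTb = Kb × m × i
= 2.53 × 0.9 × 1
= 2.277 °C

2.277 °C


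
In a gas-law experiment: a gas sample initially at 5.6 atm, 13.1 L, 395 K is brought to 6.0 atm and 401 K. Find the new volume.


P1V1/T1 = P2V2/T2
V2 = P1V1T2/(T1P2)
= 5.6×13.1×401/(395×6.0)
= 12.412 L

12.412 L


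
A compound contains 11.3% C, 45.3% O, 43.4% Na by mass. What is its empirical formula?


Assume 100 g sample. Moles of each element:
  C: 11.3/12.01 = 0.941 mol
  O: 45.3/16.0 = 2.831 mol
  Na: 43.4/22.99 = 1.888 mol
Divide by smallest (0.941):
  C: 0.941/0.941 = 1.0
  O: 2.831/0.941 = 3.01
  Na: 1.888/0.941 = 2.01
Empirical formula: Na2CO3

Na2CO3


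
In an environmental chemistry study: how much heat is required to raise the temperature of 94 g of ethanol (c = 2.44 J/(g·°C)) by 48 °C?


q = mcΔT = 94 × 2.44 × 48
= 11009.28 J

11009.28 J


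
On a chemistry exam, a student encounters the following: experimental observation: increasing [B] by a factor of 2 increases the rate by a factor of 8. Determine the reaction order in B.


rate ∝ [B]^n
2^n = 8 → n = 3
Order in B: 3

3


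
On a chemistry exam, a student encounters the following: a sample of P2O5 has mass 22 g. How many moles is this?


M(P2O5) = 141.94 g/mol
n = mass/M = 22/141.94 = 0.155 mol

0.155 mol


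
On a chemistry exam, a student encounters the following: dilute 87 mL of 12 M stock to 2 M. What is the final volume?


C1V1 = C2V2
12 × 87 = 2 × V2
V2 = 1044/2 = 522.0 mL

522.0 mL


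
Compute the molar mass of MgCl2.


M(MgCl2) = 1×24.31 + 2×35.45
= 24.31 + 70.9
= 95.21 g/mol

95.21 g/mol


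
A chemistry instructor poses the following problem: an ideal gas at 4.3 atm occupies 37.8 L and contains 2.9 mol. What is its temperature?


PV = nRT  (R = 0.08206 L·atm/(mol·K))
T = PV/(nR) = 4.3×37.8/(2.9×0.08206)
= 162.54/0.237974
= 683.02 K

683.02 K


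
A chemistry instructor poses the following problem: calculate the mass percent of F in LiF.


M(LiF) = 1×6.94 + 1×19.0 = 25.94 g/mol
Mass of F = 1 × 19.0 = 19.00 g/mol
% F = 19.00/25.94 × 100 = 73.25%

73.25%


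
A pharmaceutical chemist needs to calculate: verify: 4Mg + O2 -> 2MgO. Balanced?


Equation: 4Mg + O2 -> 2MgO
Check atoms: Mg: 4≠2, O: 2=2
Not balanced

No, not balanced


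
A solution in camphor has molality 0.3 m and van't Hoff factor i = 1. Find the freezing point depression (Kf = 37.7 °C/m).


ΔTf = Kf × m × i
= 37.7 × 0.3 × 1
= 11.31 °C

11.31 °C


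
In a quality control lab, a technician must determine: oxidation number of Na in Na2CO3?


Group 1 metal: +1
Oxidation number: +1

+1


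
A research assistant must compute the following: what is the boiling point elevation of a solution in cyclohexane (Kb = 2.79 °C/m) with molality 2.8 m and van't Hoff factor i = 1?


ΔTb = Kb × m × i
= 2.79 × 2.8 × 1
= 7.812 °C

7.812 °C


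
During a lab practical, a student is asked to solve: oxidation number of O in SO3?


O is usually -2
Oxidation number: -2

-2


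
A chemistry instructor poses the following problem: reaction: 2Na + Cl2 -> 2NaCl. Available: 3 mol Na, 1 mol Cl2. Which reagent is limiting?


Mole ratio available / coefficient:
  Na: 3/2 = 1.500
  Cl2: 1/1 = 1.000
Smaller ratio is limiting.

Cl2


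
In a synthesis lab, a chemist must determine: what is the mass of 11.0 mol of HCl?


M(HCl) = 36.46 g/mol
mass = n × M = 11.0 × 36.46 = 401.06 g

401.06 g


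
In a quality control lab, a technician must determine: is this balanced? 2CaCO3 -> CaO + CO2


Equation: 2CaCO3 -> CaO + CO2
Check atoms: C: 2≠1, Ca: 2≠1, O: 6≠3
Not balanced

No, not balanced


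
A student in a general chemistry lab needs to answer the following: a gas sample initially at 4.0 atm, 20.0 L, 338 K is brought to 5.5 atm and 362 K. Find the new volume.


P1V1/T1 = P2V2/T2
V2 = P1V1T2/(T1P2)
= 4.0×20.0×362/(338×5.5)
= 15.578 L

15.578 L


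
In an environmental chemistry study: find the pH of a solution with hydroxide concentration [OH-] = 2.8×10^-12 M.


pOH = -log10([OH-]) = -log10(2.8×10^-12)
= 12 - log10(2.8) = 11.55
pH = 14 - pOH = 14 - 11.55 = 2.45

2.45


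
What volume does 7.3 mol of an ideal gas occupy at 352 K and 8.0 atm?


PV = nRT  (R = 0.08206 L·atm/(mol·K))
V = nRT/P = 7.3×0.08206×352/8.0
= 26.358 L

26.358 L


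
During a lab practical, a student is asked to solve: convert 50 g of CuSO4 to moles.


M(CuSO4) = 159.62 g/mol
n = mass/M = 50/159.62 = 0.3132 mol

0.3132 mol


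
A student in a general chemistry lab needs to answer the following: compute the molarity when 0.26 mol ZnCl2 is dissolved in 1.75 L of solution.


M = n/V = 0.26/1.75 = 0.149 mol/L

0.149 M


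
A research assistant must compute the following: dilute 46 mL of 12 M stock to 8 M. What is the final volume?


C1V1 = C2V2
12 × 46 = 8 × V2
V2 = 552/8 = 69.0 mL

69.0 mL


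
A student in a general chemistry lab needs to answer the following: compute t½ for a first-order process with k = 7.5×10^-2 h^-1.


t½ = ln2/k = 0.693147/(7.5×10^-2 h^-1)
= 9.242 h

9.242 h


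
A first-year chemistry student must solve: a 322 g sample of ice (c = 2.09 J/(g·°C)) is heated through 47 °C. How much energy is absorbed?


q = mcΔT = 322 × 2.09 × 47
= 31630.06 J

31630.06 J


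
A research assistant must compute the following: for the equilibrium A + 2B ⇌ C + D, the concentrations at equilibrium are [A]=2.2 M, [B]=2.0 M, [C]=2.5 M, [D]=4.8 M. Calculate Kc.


Kc = [C][D]/([A][B]^2)
= (2.5^1 × 4.8^1)/(2.2^1 × 2.0^2)
= 12/8.8
= 1.364

1.364


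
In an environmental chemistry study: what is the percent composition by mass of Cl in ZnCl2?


M(ZnCl2) = 1×65.38 + 2×35.45 = 136.28 g/mol
Mass of Cl = 2 × 35.45 = 70.90 g/mol
% Cl = 70.90/136.28 × 100 = 52.03%

52.03%


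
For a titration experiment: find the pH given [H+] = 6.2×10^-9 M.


pH = -log10([H+]) = -log10(6.2×10^-9)
= 9 - log10(6.2)
= 9 - 0.79
= 8.21

8.21


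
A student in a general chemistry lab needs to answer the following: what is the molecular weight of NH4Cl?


M(NH4Cl) = 1×14.01 + 4×1.008 + 1×35.45
= 14.01 + 4.03 + 35.45
= 53.49 g/mol

53.49 g/mol


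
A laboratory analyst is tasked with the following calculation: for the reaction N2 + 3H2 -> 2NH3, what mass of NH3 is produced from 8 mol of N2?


Mole ratio NH3:N2 = 2:1
n(NH3) = 8 × 2/1 = 16.000 mol
mass = 16.000 × 17.03 = 272.48 g

272.48 g


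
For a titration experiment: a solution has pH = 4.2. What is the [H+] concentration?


[H+] = 10^(-pH) = 10^(-4.2)
= 6.31×10^-5 M

6.31×10^-5 M


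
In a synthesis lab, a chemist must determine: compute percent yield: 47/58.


% yield = actual/theoretical × 100
= 47/58 × 100
= 81.03%

81.03%


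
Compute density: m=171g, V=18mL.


ρ = mass/volume
= 171/18
= 9.5 g/mL

9.5 g/mL


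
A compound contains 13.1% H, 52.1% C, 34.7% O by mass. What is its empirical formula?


Assume 100 g sample. Moles of each element:
  H: 13.1/1.008 = 12.996 mol
  C: 52.1/12.01 = 4.338 mol
  O: 34.7/16.0 = 2.169 mol
Divide by smallest (2.169):
  H: 12.996/2.169 = 5.99
  C: 4.338/2.169 = 2.0
  O: 2.169/2.169 = 1.0
Empirical formula: C2H6O

C2H6O


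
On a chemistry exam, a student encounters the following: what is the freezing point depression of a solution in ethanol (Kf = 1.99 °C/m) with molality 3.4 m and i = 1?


ΔTf = Kf × m × i
= 1.99 × 3.4 × 1
= 6.766 °C

6.766 °C


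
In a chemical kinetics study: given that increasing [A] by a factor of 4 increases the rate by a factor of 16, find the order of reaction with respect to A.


rate ∝ [A]^n
4^n = 16 → n = 2
Order in A: 2

2


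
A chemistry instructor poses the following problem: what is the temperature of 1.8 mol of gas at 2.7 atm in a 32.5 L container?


PV = nRT  (R = 0.08206 L·atm/(mol·K))
T = PV/(nR) = 2.7×32.5/(1.8×0.08206)
= 87.75/0.147708
= 594.08 K

594.08 K


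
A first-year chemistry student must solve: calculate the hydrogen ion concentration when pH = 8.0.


[H+] = 10^(-pH) = 10^(-8.0)
= 1.0×10^-8 M

1.0×10^-8 M


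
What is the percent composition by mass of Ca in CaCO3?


M(CaCO3) = 1×40.08 + 1×12.01 + 3×16.0 = 100.09 g/mol
Mass of Ca = 1 × 40.08 = 40.08 g/mol
% Ca = 40.08/100.09 × 100 = 40.04%

40.04%


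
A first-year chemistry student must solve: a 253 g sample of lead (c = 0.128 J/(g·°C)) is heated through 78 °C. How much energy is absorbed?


q = mcΔT = 253 × 0.128 × 78
= 2525.95 J

2525.95 J


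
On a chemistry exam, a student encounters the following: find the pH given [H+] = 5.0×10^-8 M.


pH = -log10([H+]) = -log10(5.0×10^-8)
= 8 - log10(5.0)
= 8 - 0.7
= 7.3

7.3


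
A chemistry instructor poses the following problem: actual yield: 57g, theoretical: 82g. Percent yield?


% yield = actual/theoretical × 100
= 57/82 × 100
= 69.51%

69.51%


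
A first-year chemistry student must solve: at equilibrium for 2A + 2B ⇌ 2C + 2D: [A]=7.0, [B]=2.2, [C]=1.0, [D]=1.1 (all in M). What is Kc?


Kc = [C]^2[D]^2/([A]^2[B]^2)
= (1.0^2 × 1.1^2)/(7.0^2 × 2.2^2)
= 1.21/237.16
= 0.005102

0.005102


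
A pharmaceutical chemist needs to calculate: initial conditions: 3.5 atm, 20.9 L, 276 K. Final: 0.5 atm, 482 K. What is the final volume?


P1V1/T1 = P2V2/T2
V2 = P1V1T2/(T1P2)
= 3.5×20.9×482/(276×0.5)
= 255.495 L

255.495 L


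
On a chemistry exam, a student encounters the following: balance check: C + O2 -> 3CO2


Equation: C + O2 -> 3CO2
Check atoms: C: 1≠3, O: 2≠6
Not balanced

No, not balanced


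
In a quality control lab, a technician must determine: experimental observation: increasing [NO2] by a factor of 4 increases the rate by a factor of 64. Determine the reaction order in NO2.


rate ∝ [NO2]^n
4^n = 64 → n = 3
Order in NO2: 3

3


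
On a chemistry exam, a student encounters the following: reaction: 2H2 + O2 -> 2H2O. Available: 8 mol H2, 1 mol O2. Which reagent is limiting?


Mole ratio available / coefficient:
  H2: 8/2 = 4.000
  O2: 1/1 = 1.000
Smaller ratio is limiting.

O2


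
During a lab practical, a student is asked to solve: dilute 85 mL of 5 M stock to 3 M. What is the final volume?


C1V1 = C2V2
5 × 85 = 3 × V2
V2 = 425/3 = 141.67 mL

141.67 mL


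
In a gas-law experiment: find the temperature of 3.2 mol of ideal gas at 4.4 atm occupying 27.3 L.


PV = nRT  (R = 0.08206 L·atm/(mol·K))
T = PV/(nR) = 4.4×27.3/(3.2×0.08206)
= 120.12/0.262592
= 457.44 K

457.44 K


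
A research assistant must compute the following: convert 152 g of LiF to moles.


M(LiF) = 25.94 g/mol
n = mass/M = 152/25.94 = 5.8597 mol

5.8597 mol


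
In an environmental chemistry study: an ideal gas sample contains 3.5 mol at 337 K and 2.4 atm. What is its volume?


PV = nRT  (R = 0.08206 L·atm/(mol·K))
V = nRT/P = 3.5×0.08206×337/2.4
= 40.329 L

40.329 L


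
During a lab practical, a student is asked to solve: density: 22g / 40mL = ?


ρ = mass/volume
= 22/40
= 0.55 g/mL

0.55 g/mL


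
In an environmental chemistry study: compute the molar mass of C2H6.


M(C2H6) = 2×12.01 + 6×1.008
= 24.02 + 6.05
= 30.07 g/mol

30.07 g/mol


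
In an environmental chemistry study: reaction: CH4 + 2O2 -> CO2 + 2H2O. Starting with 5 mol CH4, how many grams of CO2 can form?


Mole ratio CO2:CH4 = 1:1
n(CO2) = 5 × 1/1 = 5.000 mol
mass = 5.000 × 44.01 = 220.05 g

220.05 g


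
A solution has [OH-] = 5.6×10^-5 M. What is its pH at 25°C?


pOH = -log10([OH-]) = -log10(5.6×10^-5)
= 5 - log10(5.6) = 4.25
pH = 14 - pOH = 14 - 4.25 = 9.75

9.75


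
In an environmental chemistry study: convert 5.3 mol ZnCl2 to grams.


M(ZnCl2) = 136.28 g/mol
mass = n × M = 5.3 × 136.28 = 722.28 g

722.28 g


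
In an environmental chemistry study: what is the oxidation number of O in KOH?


O is usually -2
Oxidation number: -2

-2


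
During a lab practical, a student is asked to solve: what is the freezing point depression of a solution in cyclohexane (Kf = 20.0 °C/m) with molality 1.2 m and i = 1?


ΔTf = Kf × m × i
= 20.0 × 1.2 × 1
= 24.0 °C

24.0 °C


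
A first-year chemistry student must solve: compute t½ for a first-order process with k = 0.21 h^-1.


t½ = ln2/k = 0.693147/(0.21 h^-1)
= 3.301 h

3.301 h


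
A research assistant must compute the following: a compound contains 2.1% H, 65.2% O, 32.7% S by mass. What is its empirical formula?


Assume 100 g sample. Moles of each element:
  H: 2.1/1.008 = 2.083 mol
  O: 65.2/16.0 = 4.075 mol
  S: 32.7/32.07 = 1.02 mol
Divide by smallest (1.02):
  H: 2.083/1.02 = 2.04
  O: 4.075/1.02 = 4.0
  S: 1.02/1.02 = 1.0
Empirical formula: H2SO4

H2SO4


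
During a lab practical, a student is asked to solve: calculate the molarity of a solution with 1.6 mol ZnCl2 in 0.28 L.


M = n/V = 1.6/0.28 = 5.714 mol/L

5.714 M


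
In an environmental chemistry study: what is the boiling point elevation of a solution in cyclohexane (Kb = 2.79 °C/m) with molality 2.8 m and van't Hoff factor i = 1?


ΔTb = Kb × m × i
= 2.79 × 2.8 × 1
= 7.812 °C

7.812 °C


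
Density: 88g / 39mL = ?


ρ = mass/volume
= 88/39
= 2.256 g/mL

2.256 g/mL


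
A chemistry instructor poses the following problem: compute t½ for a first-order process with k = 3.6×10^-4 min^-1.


t½ = ln2/k = 0.693147/(3.6×10^-4 min^-1)
= 1925 min

1925 min


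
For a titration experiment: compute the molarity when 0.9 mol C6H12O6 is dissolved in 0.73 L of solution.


M = n/V = 0.9/0.73 = 1.233 mol/L

1.233 M


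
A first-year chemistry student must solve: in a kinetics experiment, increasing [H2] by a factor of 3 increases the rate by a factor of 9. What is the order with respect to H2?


rate ∝ [H2]^n
3^n = 9 → n = 2
Order in H2: 2

2


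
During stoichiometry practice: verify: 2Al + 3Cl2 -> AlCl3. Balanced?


Equation: 2Al + 3Cl2 -> AlCl3
Check atoms: Al: 2≠1, Cl: 6≠3
Not balanced

No, not balanced


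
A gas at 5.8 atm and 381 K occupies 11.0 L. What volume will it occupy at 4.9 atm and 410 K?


P1V1/T1 = P2V2/T2
V2 = P1V1T2/(T1P2)
= 5.8×11.0×410/(381×4.9)
= 14.011 L

14.011 L


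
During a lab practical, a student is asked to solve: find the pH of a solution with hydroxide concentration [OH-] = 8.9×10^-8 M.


pOH = -log10([OH-]) = -log10(8.9×10^-8)
= 8 - log10(8.9) = 7.05
pH = 14 - pOH = 14 - 7.05 = 6.95

6.95


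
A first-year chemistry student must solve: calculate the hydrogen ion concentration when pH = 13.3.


[H+] = 10^(-pH) = 10^(-13.3)
= 5.01×10^-14 M

5.01×10^-14 M


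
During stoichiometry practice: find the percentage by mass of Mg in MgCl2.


M(MgCl2) = 1×24.31 + 2×35.45 = 95.21 g/mol
Mass of Mg = 1 × 24.31 = 24.31 g/mol
% Mg = 24.31/95.21 × 100 = 25.53%

25.53%


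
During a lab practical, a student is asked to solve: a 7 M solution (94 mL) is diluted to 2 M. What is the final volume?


C1V1 = C2V2
7 × 94 = 2 × V2
V2 = 658/2 = 329.0 mL

329.0 mL


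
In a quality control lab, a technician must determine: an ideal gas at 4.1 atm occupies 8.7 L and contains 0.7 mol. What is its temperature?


PV = nRT  (R = 0.08206 L·atm/(mol·K))
T = PV/(nR) = 4.1×8.7/(0.7×0.08206)
= 35.67/0.057442
= 620.97 K

620.97 K


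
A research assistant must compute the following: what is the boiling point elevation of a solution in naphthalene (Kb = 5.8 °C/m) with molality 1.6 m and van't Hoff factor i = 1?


ΔTb = Kb × m × i
= 5.8 × 1.6 × 1
= 9.28 °C

9.28 °C


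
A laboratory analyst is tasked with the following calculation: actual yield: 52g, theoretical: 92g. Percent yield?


% yield = actual/theoretical × 100
= 52/92 × 100
= 56.52%

56.52%


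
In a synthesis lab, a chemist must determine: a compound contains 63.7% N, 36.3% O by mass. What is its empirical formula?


Assume 100 g sample. Moles of each element:
  N: 63.7/14.01 = 4.547 mol
  O: 36.3/16.0 = 2.269 mol
Divide by smallest (2.269):
  N: 4.547/2.269 = 2.0
  O: 2.269/2.269 = 1.0
Empirical formula: N2O

N2O


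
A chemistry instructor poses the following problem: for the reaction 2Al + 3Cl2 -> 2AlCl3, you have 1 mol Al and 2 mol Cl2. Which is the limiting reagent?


Mole ratio available / coefficient:
  Al: 1/2 = 0.500
  Cl2: 2/3 = 0.667
Smaller ratio is limiting.

Al


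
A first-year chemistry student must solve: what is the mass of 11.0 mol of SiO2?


M(SiO2) = 60.09 g/mol
mass = n × M = 11.0 × 60.09 = 660.99 g

660.99 g


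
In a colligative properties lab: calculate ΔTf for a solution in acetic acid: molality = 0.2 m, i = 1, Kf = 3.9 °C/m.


ΔTf = Kf × m × i
= 3.9 × 0.2 × 1
= 0.78 °C

0.78 °C


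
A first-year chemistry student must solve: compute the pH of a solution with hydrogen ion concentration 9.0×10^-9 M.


pH = -log10([H+]) = -log10(9.0×10^-9)
= 9 - log10(9.0)
= 9 - 0.95
= 8.05

8.05


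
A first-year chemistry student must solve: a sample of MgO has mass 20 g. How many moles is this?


M(MgO) = 40.31 g/mol
n = mass/M = 20/40.31 = 0.4962 mol

0.4962 mol


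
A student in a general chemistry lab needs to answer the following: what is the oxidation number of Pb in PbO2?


x + 2(-2) = 0, so x = +4
Oxidation number: +4

+4


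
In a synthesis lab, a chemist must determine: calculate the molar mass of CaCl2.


M(CaCl2) = 1×40.08 + 2×35.45
= 40.08 + 70.9
= 110.98 g/mol

110.98 g/mol


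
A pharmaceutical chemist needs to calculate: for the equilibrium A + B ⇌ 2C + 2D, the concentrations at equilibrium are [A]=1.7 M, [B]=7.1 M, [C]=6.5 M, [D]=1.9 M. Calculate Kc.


Kc = [C]^2[D]^2/([A][B])
= (6.5^2 × 1.9^2)/(1.7^1 × 7.1^1)
= 152.5225/12.07
= 12.64

12.64


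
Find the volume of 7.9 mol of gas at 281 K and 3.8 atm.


PV = nRT  (R = 0.08206 L·atm/(mol·K))
V = nRT/P = 7.9×0.08206×281/3.8
= 47.938 L

47.938 L


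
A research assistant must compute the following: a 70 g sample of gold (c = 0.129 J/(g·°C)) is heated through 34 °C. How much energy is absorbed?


q = mcΔT = 70 × 0.129 × 34
= 307.02 J

307.02 J


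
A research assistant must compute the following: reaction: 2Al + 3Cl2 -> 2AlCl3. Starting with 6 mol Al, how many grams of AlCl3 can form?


Mole ratio AlCl3:Al = 2:2
n(AlCl3) = 6 × 2/2 = 6.000 mol
mass = 6.000 × 133.33 = 799.98 g

799.98 g


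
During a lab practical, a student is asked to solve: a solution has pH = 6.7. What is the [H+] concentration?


[H+] = 10^(-pH) = 10^(-6.7)
= 2.0×10^-7 M

2.0×10^-7 M


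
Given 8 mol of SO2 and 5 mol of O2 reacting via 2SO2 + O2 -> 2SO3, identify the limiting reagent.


Mole ratio available / coefficient:
  SO2: 8/2 = 4.000
  O2: 5/1 = 5.000
Smaller ratio is limiting.

SO2


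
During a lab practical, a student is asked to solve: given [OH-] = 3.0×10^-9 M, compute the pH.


pOH = -log10([OH-]) = -log10(3.0×10^-9)
= 9 - log10(3.0) = 8.52
pH = 14 - pOH = 14 - 8.52 = 5.48

5.48
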